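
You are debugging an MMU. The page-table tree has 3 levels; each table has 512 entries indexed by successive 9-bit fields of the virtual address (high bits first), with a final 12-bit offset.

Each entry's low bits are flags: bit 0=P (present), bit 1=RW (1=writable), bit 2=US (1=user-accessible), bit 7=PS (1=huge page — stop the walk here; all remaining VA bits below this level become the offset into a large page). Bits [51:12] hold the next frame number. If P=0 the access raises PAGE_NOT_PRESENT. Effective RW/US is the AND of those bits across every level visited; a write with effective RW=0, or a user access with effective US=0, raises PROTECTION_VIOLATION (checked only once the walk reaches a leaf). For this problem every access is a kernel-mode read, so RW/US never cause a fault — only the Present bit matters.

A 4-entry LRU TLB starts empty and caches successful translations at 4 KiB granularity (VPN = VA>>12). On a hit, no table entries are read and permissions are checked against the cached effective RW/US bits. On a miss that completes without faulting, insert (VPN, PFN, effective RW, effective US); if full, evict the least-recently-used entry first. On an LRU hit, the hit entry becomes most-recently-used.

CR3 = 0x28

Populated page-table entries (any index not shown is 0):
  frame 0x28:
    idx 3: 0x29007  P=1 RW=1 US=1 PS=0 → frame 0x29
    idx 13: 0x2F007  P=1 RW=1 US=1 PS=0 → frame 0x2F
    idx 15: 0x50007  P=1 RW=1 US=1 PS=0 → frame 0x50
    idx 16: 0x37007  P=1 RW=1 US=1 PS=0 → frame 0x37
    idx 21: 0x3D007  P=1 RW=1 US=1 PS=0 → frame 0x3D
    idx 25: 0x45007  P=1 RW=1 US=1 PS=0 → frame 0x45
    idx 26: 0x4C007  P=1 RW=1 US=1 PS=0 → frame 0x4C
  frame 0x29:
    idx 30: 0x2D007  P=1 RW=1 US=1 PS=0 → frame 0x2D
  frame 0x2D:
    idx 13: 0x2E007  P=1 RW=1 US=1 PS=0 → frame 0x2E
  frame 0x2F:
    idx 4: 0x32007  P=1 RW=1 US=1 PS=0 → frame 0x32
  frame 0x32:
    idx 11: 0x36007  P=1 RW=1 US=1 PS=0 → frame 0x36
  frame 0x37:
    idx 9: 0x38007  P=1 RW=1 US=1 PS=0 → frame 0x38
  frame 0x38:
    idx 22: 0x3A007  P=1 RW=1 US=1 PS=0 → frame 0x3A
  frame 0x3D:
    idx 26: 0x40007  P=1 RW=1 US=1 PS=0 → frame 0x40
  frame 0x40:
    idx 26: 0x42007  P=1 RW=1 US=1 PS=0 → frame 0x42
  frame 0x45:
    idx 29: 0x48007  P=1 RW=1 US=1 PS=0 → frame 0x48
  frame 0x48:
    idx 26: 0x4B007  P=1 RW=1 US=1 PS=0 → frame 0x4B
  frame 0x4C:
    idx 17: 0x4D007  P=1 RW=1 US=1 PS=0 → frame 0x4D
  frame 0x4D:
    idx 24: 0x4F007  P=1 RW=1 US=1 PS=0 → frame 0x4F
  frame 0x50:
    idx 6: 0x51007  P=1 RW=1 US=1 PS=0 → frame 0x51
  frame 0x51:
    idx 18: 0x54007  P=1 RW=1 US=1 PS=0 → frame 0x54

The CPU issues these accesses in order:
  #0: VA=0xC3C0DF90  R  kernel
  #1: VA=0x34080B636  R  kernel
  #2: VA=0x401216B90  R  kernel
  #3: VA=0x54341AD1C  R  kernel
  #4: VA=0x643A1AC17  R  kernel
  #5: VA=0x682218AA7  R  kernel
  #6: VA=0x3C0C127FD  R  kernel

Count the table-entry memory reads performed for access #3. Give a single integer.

Walk each access:
#0 VA=0xC3C0DF90 (r,kernel):
  [0] read 0x28 idx=3: raw=0x29007 flags P=1 W=1 U=1 S=0
  [1] read 0x29 idx=30: raw=0x2D007 flags P=1 W=1 U=1 S=0
  [2] read 0x2D idx=13: raw=0x2E007 flags P=1 W=1 U=1 S=0
  ✓ 0x2EF90  — 3 lookups
#1 VA=0x34080B636 (r,kernel):
  [0] read 0x28 idx=13: raw=0x2F007 flags P=1 W=1 U=1 S=0
  [1] read 0x2F idx=4: raw=0x32007 flags P=1 W=1 U=1 S=0
  [2] read 0x32 idx=11: raw=0x36007 flags P=1 W=1 U=1 S=0
  ✓ 0x36636  — 3 lookups
#2 VA=0x401216B90 (r,kernel):
  [0] read 0x28 idx=16: raw=0x37007 flags P=1 W=1 U=1 S=0
  [1] read 0x37 idx=9: raw=0x38007 flags P=1 W=1 U=1 S=0
  [2] read 0x38 idx=22: raw=0x3A007 flags P=1 W=1 U=1 S=0
  ✓ 0x3AB90  — 3 lookups
#3 VA=0x54341AD1C (r,kernel):
  [0] read 0x28 idx=21: raw=0x3D007 flags P=1 W=1 U=1 S=0
  [1] read 0x3D idx=26: raw=0x40007 flags P=1 W=1 U=1 S=0
  [2] read 0x40 idx=26: raw=0x42007 flags P=1 W=1 U=1 S=0
  ✓ 0x42D1C  — 3 lookups
#4 VA=0x643A1AC17 (r,kernel):
  [0] read 0x28 idx=25: raw=0x45007 flags P=1 W=1 U=1 S=0
  [1] read 0x45 idx=29: raw=0x48007 flags P=1 W=1 U=1 S=0
  [2] read 0x48 idx=26: raw=0x4B007 flags P=1 W=1 U=1 S=0
  ✓ 0x4BC17  — 3 lookups
#5 VA=0x682218AA7 (r,kernel):
  [0] read 0x28 idx=26: raw=0x4C007 flags P=1 W=1 U=1 S=0
  [1] read 0x4C idx=17: raw=0x4D007 flags P=1 W=1 U=1 S=0
  [2] read 0x4D idx=24: raw=0x4F007 flags P=1 W=1 U=1 S=0
  ✓ 0x4FAA7  — 3 lookups
#6 VA=0x3C0C127FD (r,kernel):
  [0] read 0x28 idx=15: raw=0x50007 flags P=1 W=1 U=1 S=0
  [1] read 0x50 idx=6: raw=0x51007 flags P=1 W=1 U=1 S=0
  [2] read 0x51 idx=18: raw=0x54007 flags P=1 W=1 U=1 S=0
  ✓ 0x547FD  — 3 lookups

Entries read for #3: 3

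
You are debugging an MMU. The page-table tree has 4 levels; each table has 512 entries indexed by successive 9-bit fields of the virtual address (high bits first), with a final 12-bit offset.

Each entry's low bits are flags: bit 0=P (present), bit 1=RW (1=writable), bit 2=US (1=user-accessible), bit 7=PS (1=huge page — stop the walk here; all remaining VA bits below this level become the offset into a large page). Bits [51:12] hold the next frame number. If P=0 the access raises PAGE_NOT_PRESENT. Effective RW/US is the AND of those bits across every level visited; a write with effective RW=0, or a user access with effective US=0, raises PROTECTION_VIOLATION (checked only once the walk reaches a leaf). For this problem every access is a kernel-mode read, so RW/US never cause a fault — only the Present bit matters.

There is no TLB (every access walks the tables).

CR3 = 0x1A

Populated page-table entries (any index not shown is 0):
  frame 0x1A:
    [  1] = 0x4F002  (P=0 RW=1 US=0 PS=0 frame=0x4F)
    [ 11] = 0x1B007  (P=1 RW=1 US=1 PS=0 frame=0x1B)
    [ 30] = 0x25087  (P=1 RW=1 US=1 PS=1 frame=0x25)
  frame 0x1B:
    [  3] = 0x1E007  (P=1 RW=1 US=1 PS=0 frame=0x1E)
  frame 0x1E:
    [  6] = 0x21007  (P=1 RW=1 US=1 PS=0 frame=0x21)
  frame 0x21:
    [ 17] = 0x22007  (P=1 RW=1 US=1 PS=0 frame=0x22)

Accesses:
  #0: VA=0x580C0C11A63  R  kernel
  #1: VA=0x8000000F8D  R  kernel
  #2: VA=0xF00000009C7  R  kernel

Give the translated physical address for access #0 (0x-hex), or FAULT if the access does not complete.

Trace:
#0 VA=0x580C0C11A63 (r,kernel):
  [0] read 0x1A idx=11: raw=0x1B007 flags P=1 W=1 U=1 S=0
  [1] read 0x1B idx=3: raw=0x1E007 flags P=1 W=1 U=1 S=0
  [2] read 0x1E idx=6: raw=0x21007 flags P=1 W=1 U=1 S=0
  [3] read 0x21 idx=17: raw=0x22007 flags P=1 W=1 U=1 S=0
  ✓ 0x22A63  — 4 lookups
#1 VA=0x8000000F8D (r,kernel):
  [0] read 0x1A idx=1: raw=0x4F002 flags P=0 W=1 U=0 S=0
  ✗ PAGE_NOT_PRESENT  [1 reads]
#2 VA=0xF00000009C7 (r,kernel):
  [0] read 0x1A idx=30: raw=0x25087 flags P=1 W=1 U=1 S=1
  ✓ 0x259C7 (huge @L0)  — 1 lookups

Access #0 PA: 0x22A63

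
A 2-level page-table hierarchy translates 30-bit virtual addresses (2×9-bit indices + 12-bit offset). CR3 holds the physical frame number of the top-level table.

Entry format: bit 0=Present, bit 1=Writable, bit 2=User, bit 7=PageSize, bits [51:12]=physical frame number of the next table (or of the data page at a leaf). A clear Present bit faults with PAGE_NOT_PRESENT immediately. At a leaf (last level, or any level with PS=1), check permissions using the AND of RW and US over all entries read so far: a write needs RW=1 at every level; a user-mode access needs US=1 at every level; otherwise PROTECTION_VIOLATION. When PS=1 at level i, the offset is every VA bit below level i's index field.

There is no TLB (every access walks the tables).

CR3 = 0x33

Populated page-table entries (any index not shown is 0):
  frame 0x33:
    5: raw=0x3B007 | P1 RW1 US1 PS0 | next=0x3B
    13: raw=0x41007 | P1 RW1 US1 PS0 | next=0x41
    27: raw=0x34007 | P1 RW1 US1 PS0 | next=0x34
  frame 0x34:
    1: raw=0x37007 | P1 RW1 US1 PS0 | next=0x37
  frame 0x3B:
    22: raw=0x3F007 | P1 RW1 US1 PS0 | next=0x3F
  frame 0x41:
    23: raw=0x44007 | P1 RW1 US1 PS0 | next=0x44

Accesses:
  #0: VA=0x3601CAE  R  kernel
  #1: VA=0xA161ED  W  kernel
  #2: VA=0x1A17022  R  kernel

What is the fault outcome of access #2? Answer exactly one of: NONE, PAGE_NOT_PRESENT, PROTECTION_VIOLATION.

Per-access translation:
#0 VA=0x3601CAE (r,kernel):
  L0: frame=0x33 idx=27 entry=0x34007 [P=1 RW=1 US=1 PS=0]
  L1: frame=0x34 idx=1 entry=0x37007 [P=1 RW=1 US=1 PS=0]
  → PA=0x37CAE  (2 entries read)
#1 VA=0xA161ED (w,kernel):
  L0: frame=0x33 idx=5 entry=0x3B007 [P=1 RW=1 US=1 PS=0]
  L1: frame=0x3B idx=22 entry=0x3F007 [P=1 RW=1 US=1 PS=0]
  → PA=0x3F1ED  (2 entries read)
#2 VA=0x1A17022 (r,kernel):
  L0: frame=0x33 idx=13 entry=0x41007 [P=1 RW=1 US=1 PS=0]
  L1: frame=0x41 idx=23 entry=0x44007 [P=1 RW=1 US=1 PS=0]
  → PA=0x44022  (2 entries read)

Access #2 fault: NONE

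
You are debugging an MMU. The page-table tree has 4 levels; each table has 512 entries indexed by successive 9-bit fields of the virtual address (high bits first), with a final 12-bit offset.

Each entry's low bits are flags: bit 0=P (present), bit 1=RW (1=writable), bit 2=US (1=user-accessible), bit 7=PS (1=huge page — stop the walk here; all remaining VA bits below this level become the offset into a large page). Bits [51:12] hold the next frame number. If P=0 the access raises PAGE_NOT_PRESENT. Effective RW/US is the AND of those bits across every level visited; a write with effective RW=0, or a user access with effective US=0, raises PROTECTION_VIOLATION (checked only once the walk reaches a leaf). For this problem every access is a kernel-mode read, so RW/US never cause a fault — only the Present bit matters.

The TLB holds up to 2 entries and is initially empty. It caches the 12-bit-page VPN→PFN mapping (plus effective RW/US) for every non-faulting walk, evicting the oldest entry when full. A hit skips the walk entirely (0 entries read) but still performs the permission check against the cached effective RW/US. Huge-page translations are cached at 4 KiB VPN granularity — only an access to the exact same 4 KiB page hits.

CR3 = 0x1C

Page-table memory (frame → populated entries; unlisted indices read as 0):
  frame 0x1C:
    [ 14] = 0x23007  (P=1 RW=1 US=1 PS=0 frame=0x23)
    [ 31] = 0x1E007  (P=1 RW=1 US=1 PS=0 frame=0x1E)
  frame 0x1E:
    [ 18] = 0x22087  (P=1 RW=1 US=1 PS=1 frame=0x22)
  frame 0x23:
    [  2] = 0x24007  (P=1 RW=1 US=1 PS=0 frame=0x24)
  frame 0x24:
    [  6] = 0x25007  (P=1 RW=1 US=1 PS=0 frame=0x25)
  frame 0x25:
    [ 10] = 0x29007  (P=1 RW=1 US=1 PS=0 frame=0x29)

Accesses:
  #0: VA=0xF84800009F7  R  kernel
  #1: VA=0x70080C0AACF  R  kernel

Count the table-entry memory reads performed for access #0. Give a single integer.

Walk each access:
#0 VA=0xF84800009F7 (r,kernel):
  L0 @0x1C[31] → 0x1E007  P=1,RW=1,US=1,PS=0
  L1 @0x1E[18] → 0x22087  P=1,RW=1,US=1,PS=1
  ✓ 0x229F7 (huge @L1)  — 2 lookups
#1 VA=0x70080C0AACF (r,kernel):
  L0 @0x1C[14] → 0x23007  P=1,RW=1,US=1,PS=0
  L1 @0x23[2] → 0x24007  P=1,RW=1,US=1,PS=0
  L2 @0x24[6] → 0x25007  P=1,RW=1,US=1,PS=0
  L3 @0x25[10] → 0x29007  P=1,RW=1,US=1,PS=0
  ✓ 0x29ACF  — 4 lookups

Entries read for #0: 2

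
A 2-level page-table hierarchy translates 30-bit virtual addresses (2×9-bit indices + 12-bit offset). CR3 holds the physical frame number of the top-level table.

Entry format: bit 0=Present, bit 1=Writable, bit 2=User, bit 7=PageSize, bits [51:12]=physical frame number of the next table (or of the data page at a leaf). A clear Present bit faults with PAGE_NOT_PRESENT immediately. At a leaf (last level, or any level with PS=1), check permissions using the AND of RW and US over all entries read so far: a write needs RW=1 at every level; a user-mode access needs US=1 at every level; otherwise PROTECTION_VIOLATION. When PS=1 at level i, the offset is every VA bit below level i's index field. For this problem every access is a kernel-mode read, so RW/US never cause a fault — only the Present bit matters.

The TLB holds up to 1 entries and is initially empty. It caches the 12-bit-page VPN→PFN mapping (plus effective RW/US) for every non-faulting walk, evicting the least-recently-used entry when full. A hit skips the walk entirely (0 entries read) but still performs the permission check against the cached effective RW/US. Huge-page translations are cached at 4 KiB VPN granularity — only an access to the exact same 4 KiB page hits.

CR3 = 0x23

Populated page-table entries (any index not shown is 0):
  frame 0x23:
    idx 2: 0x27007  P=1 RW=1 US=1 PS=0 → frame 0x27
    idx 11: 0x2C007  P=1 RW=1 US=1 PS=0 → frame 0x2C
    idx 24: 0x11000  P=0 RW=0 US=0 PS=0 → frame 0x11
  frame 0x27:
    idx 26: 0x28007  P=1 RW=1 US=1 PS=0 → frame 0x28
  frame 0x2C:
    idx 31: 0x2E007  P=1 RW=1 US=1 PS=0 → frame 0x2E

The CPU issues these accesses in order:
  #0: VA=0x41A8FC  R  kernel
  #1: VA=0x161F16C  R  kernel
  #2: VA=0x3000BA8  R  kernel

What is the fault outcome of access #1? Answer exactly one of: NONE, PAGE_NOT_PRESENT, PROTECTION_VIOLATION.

Walk each access:
#0 VA=0x41A8FC (r,kernel):
  L0: frame=0x23 idx=2 entry=0x27007 [P=1 RW=1 US=1 PS=0]
  L1: frame=0x27 idx=26 entry=0x28007 [P=1 RW=1 US=1 PS=0]
  ⇒ phys 0x288FC  [2 reads]
#1 VA=0x161F16C (r,kernel):
  L0: frame=0x23 idx=11 entry=0x2C007 [P=1 RW=1 US=1 PS=0]
  L1: frame=0x2C idx=31 entry=0x2E007 [P=1 RW=1 US=1 PS=0]
  ⇒ phys 0x2E16C  [2 reads]
#2 VA=0x3000BA8 (r,kernel):
  L0: frame=0x23 idx=24 entry=0x11000 [P=0 RW=0 US=0 PS=0]
  ✗ PAGE_NOT_PRESENT  [1 reads]

Access #1 fault: NONE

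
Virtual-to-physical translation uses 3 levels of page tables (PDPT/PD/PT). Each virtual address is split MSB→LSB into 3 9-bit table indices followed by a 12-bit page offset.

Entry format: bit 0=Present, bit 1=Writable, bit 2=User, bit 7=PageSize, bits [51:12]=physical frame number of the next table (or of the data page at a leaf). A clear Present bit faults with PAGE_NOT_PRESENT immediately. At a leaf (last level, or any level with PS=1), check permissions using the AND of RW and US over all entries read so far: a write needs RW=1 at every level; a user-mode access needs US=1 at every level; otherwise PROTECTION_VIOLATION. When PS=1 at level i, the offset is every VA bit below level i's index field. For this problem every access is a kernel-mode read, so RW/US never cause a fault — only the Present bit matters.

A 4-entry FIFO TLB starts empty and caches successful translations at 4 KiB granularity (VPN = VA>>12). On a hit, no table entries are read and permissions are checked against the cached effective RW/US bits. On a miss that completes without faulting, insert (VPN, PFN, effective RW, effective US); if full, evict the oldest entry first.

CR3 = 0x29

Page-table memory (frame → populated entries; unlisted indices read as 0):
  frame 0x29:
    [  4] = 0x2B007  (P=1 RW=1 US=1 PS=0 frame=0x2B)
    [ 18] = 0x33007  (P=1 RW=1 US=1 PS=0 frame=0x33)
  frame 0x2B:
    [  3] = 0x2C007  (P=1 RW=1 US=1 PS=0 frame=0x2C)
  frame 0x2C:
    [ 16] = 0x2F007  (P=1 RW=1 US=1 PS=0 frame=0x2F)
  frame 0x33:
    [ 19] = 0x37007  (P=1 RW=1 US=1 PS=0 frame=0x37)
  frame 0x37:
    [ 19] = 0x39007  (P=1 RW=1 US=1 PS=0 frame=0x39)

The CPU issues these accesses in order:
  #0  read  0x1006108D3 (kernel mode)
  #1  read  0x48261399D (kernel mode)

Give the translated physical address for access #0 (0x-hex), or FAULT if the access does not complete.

Walk each access:
#0 VA=0x1006108D3 (r,kernel):
  lvl0: tbl 0x29, slot 4 ⇒ 0x2B007 (P1/RW1/US1/PS0)
  lvl1: tbl 0x2B, slot 3 ⇒ 0x2C007 (P1/RW1/US1/PS0)
  lvl2: tbl 0x2C, slot 16 ⇒ 0x2F007 (P1/RW1/US1/PS0)
  ✓ 0x2F8D3  — 3 lookups
#1 VA=0x48261399D (r,kernel):
  lvl0: tbl 0x29, slot 18 ⇒ 0x33007 (P1/RW1/US1/PS0)
  lvl1: tbl 0x33, slot 19 ⇒ 0x37007 (P1/RW1/US1/PS0)
  lvl2: tbl 0x37, slot 19 ⇒ 0x39007 (P1/RW1/US1/PS0)
  ✓ 0x3999D  — 3 lookups

Access #0 PA: 0x2F8D3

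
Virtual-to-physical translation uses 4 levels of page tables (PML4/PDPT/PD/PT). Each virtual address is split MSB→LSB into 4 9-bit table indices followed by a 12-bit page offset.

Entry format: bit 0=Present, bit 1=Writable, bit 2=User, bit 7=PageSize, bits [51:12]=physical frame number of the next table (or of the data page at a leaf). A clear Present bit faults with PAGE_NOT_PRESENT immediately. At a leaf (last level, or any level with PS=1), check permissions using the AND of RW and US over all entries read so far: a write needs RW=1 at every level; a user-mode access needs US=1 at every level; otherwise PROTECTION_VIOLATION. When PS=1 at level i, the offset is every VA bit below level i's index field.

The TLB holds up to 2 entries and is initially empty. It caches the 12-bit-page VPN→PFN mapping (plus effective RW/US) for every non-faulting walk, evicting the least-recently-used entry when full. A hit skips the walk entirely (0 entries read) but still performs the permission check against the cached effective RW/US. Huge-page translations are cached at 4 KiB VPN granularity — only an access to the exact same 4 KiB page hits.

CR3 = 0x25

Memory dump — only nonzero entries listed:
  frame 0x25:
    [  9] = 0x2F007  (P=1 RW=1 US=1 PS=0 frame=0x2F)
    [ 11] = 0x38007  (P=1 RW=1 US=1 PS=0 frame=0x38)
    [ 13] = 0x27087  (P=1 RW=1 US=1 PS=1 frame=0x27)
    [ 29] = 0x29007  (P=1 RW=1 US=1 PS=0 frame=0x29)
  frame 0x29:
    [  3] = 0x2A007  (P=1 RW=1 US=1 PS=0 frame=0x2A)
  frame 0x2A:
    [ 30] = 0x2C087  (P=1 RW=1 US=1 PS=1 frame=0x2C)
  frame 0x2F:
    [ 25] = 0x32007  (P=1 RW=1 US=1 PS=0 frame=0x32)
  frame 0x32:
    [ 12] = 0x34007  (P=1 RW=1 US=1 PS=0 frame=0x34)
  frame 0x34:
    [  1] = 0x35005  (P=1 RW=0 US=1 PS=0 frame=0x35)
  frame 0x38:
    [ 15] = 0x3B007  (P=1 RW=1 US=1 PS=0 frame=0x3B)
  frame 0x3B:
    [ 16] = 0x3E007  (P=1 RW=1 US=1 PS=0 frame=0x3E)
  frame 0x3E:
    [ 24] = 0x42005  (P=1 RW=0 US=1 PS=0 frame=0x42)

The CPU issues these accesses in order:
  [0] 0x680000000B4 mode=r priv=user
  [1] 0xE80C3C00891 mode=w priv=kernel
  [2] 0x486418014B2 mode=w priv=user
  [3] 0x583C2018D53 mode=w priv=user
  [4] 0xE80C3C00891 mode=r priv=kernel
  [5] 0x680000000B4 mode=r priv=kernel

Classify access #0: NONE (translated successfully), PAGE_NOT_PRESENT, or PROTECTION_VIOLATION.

Walk each access:
#0 VA=0x680000000B4 (r,user):
  L0 @0x25[13] → 0x27087  P=1,RW=1,US=1,PS=1
  ✓ 0x270B4 (huge @L0)  — 1 lookups
#1 VA=0xE80C3C00891 (w,kernel):
  L0 @0x25[29] → 0x29007  P=1,RW=1,US=1,PS=0
  L1 @0x29[3] → 0x2A007  P=1,RW=1,US=1,PS=0
  L2 @0x2A[30] → 0x2C087  P=1,RW=1,US=1,PS=1
  ✓ 0x2C891 (huge @L2)  — 3 lookups
#2 VA=0x486418014B2 (w,user):
  L0 @0x25[9] → 0x2F007  P=1,RW=1,US=1,PS=0
  L1 @0x2F[25] → 0x32007  P=1,RW=1,US=1,PS=0
  L2 @0x32[12] → 0x34007  P=1,RW=1,US=1,PS=0
  L3 @0x34[1] → 0x35005  P=1,RW=0,US=1,PS=0
  ✗ PROTECTION_VIOLATION  [4 reads]
#3 VA=0x583C2018D53 (w,user):
  L0 @0x25[11] → 0x38007  P=1,RW=1,US=1,PS=0
  L1 @0x38[15] → 0x3B007  P=1,RW=1,US=1,PS=0
  L2 @0x3B[16] → 0x3E007  P=1,RW=1,US=1,PS=0
  L3 @0x3E[24] → 0x42005  P=1,RW=0,US=1,PS=0
  ✗ PROTECTION_VIOLATION  [4 reads]
#4 VA=0xE80C3C00891 (r,kernel):
  TLB hit vpn=0xE80C3C00 → PA=0x2C891
#5 VA=0x680000000B4 (r,kernel):
  TLB hit vpn=0x68000000 → PA=0x270B4

Access #0 fault: NONE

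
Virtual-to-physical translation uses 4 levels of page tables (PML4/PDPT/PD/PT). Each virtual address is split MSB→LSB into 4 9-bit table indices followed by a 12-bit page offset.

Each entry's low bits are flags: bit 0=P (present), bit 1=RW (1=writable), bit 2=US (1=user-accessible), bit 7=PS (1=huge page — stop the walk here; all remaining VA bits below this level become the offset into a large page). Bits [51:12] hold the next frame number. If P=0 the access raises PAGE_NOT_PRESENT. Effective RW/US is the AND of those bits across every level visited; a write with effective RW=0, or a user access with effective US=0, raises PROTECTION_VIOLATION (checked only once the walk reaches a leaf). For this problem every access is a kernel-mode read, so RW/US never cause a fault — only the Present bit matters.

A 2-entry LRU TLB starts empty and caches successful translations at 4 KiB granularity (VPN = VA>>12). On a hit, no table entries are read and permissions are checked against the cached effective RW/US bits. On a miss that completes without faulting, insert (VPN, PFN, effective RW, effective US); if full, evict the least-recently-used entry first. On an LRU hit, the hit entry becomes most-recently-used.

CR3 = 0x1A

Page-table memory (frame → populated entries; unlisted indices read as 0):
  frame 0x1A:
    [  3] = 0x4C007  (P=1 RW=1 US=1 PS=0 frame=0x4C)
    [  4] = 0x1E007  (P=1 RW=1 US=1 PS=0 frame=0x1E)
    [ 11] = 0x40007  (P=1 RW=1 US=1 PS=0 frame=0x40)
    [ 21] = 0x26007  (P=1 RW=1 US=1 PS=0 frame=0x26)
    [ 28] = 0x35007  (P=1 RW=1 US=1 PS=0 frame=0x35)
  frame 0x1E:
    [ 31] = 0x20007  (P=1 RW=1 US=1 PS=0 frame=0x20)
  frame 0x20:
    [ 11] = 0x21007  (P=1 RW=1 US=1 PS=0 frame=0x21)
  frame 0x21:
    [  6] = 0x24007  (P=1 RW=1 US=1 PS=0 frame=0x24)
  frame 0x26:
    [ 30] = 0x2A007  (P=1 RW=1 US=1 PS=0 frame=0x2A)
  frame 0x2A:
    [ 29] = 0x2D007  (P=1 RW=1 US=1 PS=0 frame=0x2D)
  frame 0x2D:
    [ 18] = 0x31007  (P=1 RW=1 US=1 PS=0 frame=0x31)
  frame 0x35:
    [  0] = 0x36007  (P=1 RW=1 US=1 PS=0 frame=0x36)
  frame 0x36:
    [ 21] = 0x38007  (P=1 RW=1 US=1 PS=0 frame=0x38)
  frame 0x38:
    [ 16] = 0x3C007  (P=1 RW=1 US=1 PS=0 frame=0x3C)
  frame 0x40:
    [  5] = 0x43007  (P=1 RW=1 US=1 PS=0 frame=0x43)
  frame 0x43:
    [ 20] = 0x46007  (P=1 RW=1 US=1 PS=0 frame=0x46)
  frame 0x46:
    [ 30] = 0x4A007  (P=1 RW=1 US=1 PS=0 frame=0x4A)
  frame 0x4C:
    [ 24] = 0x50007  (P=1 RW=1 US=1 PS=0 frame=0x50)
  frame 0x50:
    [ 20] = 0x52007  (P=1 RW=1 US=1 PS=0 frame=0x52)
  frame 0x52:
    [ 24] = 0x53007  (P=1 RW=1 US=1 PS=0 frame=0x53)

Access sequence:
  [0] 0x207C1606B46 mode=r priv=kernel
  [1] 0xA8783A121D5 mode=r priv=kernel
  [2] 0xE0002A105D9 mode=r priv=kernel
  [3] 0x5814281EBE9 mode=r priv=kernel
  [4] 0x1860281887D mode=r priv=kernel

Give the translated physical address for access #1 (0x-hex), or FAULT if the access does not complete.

Per-access translation:
#0 VA=0x207C1606B46 (r,kernel):
  [0] read 0x1A idx=4: raw=0x1E007 flags P=1 W=1 U=1 S=0
  [1] read 0x1E idx=31: raw=0x20007 flags P=1 W=1 U=1 S=0
  [2] read 0x20 idx=11: raw=0x21007 flags P=1 W=1 U=1 S=0
  [3] read 0x21 idx=6: raw=0x24007 flags P=1 W=1 U=1 S=0
  ✓ 0x24B46  — 4 lookups
#1 VA=0xA8783A121D5 (r,kernel):
  [0] read 0x1A idx=21: raw=0x26007 flags P=1 W=1 U=1 S=0
  [1] read 0x26 idx=30: raw=0x2A007 flags P=1 W=1 U=1 S=0
  [2] read 0x2A idx=29: raw=0x2D007 flags P=1 W=1 U=1 S=0
  [3] read 0x2D idx=18: raw=0x31007 flags P=1 W=1 U=1 S=0
  ✓ 0x311D5  — 4 lookups
#2 VA=0xE0002A105D9 (r,kernel):
  [0] read 0x1A idx=28: raw=0x35007 flags P=1 W=1 U=1 S=0
  [1] read 0x35 idx=0: raw=0x36007 flags P=1 W=1 U=1 S=0
  [2] read 0x36 idx=21: raw=0x38007 flags P=1 W=1 U=1 S=0
  [3] read 0x38 idx=16: raw=0x3C007 flags P=1 W=1 U=1 S=0
  ✓ 0x3C5D9  — 4 lookups
#3 VA=0x5814281EBE9 (r,kernel):
  [0] read 0x1A idx=11: raw=0x40007 flags P=1 W=1 U=1 S=0
  [1] read 0x40 idx=5: raw=0x43007 flags P=1 W=1 U=1 S=0
  [2] read 0x43 idx=20: raw=0x46007 flags P=1 W=1 U=1 S=0
  [3] read 0x46 idx=30: raw=0x4A007 flags P=1 W=1 U=1 S=0
  ✓ 0x4ABE9  — 4 lookups
#4 VA=0x1860281887D (r,kernel):
  [0] read 0x1A idx=3: raw=0x4C007 flags P=1 W=1 U=1 S=0
  [1] read 0x4C idx=24: raw=0x50007 flags P=1 W=1 U=1 S=0
  [2] read 0x50 idx=20: raw=0x52007 flags P=1 W=1 U=1 S=0
  [3] read 0x52 idx=24: raw=0x53007 flags P=1 W=1 U=1 S=0
  ✓ 0x5387D  — 4 lookups

Access #1 PA: 0x311D5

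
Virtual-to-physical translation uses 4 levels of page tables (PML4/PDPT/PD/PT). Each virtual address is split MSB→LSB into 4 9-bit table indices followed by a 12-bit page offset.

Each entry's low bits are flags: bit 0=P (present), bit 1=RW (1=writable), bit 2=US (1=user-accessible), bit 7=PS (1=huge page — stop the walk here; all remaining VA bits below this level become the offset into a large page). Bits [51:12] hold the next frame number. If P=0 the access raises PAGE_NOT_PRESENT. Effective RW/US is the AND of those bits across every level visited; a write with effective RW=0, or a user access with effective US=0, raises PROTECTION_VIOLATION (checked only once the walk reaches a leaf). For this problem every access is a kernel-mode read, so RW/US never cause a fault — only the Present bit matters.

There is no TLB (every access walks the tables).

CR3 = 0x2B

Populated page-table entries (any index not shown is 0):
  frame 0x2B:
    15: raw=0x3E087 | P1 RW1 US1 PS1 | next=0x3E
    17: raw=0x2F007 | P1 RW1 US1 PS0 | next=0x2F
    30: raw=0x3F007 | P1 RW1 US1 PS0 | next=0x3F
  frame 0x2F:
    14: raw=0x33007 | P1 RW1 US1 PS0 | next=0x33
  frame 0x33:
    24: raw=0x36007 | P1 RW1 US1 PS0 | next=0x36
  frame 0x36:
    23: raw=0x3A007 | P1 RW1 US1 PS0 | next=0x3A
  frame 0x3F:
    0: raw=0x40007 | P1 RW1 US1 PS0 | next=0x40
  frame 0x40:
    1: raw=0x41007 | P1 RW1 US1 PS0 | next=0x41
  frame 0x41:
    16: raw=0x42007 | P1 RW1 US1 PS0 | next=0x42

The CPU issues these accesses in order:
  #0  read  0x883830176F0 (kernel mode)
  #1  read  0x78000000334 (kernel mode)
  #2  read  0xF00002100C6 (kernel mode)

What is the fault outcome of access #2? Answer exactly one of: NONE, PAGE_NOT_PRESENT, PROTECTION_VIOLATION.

Trace:
#0 VA=0x883830176F0 (r,kernel):
  L0: frame=0x2B idx=17 entry=0x2F007 [P=1 RW=1 US=1 PS=0]
  L1: frame=0x2F idx=14 entry=0x33007 [P=1 RW=1 US=1 PS=0]
  L2: frame=0x33 idx=24 entry=0x36007 [P=1 RW=1 US=1 PS=0]
  L3: frame=0x36 idx=23 entry=0x3A007 [P=1 RW=1 US=1 PS=0]
  → PA=0x3A6F0  (4 entries read)
#1 VA=0x78000000334 (r,kernel):
  L0: frame=0x2B idx=15 entry=0x3E087 [P=1 RW=1 US=1 PS=1]
  → PA=0x3E334 (huge @L0)  (1 entries read)
#2 VA=0xF00002100C6 (r,kernel):
  L0: frame=0x2B idx=30 entry=0x3F007 [P=1 RW=1 US=1 PS=0]
  L1: frame=0x3F idx=0 entry=0x40007 [P=1 RW=1 US=1 PS=0]
  L2: frame=0x40 idx=1 entry=0x41007 [P=1 RW=1 US=1 PS=0]
  L3: frame=0x41 idx=16 entry=0x42007 [P=1 RW=1 US=1 PS=0]
  → PA=0x420C6  (4 entries read)

Access #2 fault: NONE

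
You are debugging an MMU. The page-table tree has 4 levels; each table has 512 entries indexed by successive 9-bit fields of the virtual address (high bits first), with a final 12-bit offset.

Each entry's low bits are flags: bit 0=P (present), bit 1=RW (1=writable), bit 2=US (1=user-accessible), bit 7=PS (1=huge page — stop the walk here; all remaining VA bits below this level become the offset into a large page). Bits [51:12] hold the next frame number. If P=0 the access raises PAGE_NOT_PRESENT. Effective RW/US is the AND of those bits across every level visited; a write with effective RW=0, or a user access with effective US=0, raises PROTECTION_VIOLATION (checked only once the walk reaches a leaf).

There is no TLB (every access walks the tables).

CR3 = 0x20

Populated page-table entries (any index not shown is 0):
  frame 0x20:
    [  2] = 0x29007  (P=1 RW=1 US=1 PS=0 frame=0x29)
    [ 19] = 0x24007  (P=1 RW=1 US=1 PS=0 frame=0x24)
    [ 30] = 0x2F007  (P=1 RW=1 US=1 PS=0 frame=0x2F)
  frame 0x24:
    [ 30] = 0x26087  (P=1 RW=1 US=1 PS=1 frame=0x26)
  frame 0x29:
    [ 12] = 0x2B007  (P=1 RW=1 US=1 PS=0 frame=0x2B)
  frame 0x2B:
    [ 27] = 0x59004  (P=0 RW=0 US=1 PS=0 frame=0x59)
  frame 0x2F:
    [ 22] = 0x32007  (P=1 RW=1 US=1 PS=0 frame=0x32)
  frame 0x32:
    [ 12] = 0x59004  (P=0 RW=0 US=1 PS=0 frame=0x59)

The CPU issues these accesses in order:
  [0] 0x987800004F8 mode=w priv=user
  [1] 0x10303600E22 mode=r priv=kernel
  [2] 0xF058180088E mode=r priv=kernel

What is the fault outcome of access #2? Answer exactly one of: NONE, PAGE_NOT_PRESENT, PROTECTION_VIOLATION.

Per-access translation:
#0 VA=0x987800004F8 (w,user):
  lvl0: tbl 0x20, slot 19 ⇒ 0x24007 (P1/RW1/US1/PS0)
  lvl1: tbl 0x24, slot 30 ⇒ 0x26087 (P1/RW1/US1/PS1)
  → PA=0x264F8 (huge @L1)  (2 entries read)
#1 VA=0x10303600E22 (r,kernel):
  lvl0: tbl 0x20, slot 2 ⇒ 0x29007 (P1/RW1/US1/PS0)
  lvl1: tbl 0x29, slot 12 ⇒ 0x2B007 (P1/RW1/US1/PS0)
  lvl2: tbl 0x2B, slot 27 ⇒ 0x59004 (P0/RW0/US1/PS0)
  ⇒ fault: PAGE_NOT_PRESENT  — 3 lookups
#2 VA=0xF058180088E (r,kernel):
  lvl0: tbl 0x20, slot 30 ⇒ 0x2F007 (P1/RW1/US1/PS0)
  lvl1: tbl 0x2F, slot 22 ⇒ 0x32007 (P1/RW1/US1/PS0)
  lvl2: tbl 0x32, slot 12 ⇒ 0x59004 (P0/RW0/US1/PS0)
  ⇒ fault: PAGE_NOT_PRESENT  — 3 lookups

Access #2 fault: PAGE_NOT_PRESENT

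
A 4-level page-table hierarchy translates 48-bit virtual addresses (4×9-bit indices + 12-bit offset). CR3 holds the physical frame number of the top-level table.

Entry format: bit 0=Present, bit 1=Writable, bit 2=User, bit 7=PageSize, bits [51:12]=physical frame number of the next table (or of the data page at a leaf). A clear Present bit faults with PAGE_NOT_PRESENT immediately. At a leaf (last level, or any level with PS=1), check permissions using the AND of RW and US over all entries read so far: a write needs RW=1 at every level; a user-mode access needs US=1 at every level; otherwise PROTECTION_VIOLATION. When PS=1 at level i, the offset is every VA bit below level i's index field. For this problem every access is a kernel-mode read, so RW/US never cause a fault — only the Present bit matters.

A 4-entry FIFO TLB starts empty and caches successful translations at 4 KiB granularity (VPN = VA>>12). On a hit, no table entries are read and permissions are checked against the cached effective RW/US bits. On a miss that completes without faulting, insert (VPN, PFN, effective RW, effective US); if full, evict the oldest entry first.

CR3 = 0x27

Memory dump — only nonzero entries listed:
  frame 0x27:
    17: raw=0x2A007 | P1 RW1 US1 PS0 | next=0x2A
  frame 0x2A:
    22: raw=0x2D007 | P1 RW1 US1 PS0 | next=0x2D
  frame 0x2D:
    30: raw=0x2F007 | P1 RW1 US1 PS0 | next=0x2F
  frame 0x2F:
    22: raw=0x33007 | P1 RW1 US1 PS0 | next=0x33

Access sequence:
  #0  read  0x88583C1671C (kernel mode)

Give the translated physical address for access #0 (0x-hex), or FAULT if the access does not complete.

Per-access translation:
#0 VA=0x88583C1671C (r,kernel):
  L0 @0x27[17] → 0x2A007  P=1,RW=1,US=1,PS=0
  L1 @0x2A[22] → 0x2D007  P=1,RW=1,US=1,PS=0
  L2 @0x2D[30] → 0x2F007  P=1,RW=1,US=1,PS=0
  L3 @0x2F[22] → 0x33007  P=1,RW=1,US=1,PS=0
  → PA=0x3371C  (4 entries read)

Access #0 PA: 0x3371C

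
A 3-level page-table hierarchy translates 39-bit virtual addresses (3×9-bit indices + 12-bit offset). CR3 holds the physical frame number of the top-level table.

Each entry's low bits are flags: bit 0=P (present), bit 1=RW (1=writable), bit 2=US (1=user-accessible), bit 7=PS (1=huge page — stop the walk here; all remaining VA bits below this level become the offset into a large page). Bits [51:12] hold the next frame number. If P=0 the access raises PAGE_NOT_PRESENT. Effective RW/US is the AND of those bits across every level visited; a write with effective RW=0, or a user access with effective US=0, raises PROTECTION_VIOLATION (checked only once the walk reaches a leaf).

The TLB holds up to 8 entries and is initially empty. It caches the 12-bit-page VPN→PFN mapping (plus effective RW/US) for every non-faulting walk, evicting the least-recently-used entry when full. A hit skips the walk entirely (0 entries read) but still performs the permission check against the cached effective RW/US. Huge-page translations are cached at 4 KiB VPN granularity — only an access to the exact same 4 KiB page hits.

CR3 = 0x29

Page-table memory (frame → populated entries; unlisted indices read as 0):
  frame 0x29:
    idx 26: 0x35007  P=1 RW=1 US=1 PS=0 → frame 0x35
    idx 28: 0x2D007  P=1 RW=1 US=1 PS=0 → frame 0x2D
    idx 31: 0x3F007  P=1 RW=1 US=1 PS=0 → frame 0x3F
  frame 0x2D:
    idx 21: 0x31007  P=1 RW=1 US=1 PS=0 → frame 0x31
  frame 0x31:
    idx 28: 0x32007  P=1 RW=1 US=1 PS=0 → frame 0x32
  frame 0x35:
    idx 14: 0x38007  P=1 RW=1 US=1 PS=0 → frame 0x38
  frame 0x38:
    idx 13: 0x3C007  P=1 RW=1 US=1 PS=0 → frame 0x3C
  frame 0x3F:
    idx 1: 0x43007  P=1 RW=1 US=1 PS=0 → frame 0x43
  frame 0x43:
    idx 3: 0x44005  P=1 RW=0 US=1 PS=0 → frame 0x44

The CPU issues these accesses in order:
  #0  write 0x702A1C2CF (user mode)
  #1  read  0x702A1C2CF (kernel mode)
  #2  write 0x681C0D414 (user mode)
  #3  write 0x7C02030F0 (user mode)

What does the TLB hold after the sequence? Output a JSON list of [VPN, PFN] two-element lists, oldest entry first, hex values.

Trace:
#0 VA=0x702A1C2CF (w,user):
  L0 @0x29[28] → 0x2D007  P=1,RW=1,US=1,PS=0
  L1 @0x2D[21] → 0x31007  P=1,RW=1,US=1,PS=0
  L2 @0x31[28] → 0x32007  P=1,RW=1,US=1,PS=0
  ⇒ phys 0x322CF  [3 reads]
#1 VA=0x702A1C2CF (r,kernel):
  TLB hit vpn=0x702A1C → PA=0x322CF
#2 VA=0x681C0D414 (w,user):
  L0 @0x29[26] → 0x35007  P=1,RW=1,US=1,PS=0
  L1 @0x35[14] → 0x38007  P=1,RW=1,US=1,PS=0
  L2 @0x38[13] → 0x3C007  P=1,RW=1,US=1,PS=0
  ⇒ phys 0x3C414  [3 reads]
#3 VA=0x7C02030F0 (w,user):
  L0 @0x29[31] → 0x3F007  P=1,RW=1,US=1,PS=0
  L1 @0x3F[1] → 0x43007  P=1,RW=1,US=1,PS=0
  L2 @0x43[3] → 0x44005  P=1,RW=0,US=1,PS=0
  ⇒ fault: PROTECTION_VIOLATION  — 3 lookups

TLB: [["0x702A1C", "0x32"], ["0x681C0D", "0x3C"]]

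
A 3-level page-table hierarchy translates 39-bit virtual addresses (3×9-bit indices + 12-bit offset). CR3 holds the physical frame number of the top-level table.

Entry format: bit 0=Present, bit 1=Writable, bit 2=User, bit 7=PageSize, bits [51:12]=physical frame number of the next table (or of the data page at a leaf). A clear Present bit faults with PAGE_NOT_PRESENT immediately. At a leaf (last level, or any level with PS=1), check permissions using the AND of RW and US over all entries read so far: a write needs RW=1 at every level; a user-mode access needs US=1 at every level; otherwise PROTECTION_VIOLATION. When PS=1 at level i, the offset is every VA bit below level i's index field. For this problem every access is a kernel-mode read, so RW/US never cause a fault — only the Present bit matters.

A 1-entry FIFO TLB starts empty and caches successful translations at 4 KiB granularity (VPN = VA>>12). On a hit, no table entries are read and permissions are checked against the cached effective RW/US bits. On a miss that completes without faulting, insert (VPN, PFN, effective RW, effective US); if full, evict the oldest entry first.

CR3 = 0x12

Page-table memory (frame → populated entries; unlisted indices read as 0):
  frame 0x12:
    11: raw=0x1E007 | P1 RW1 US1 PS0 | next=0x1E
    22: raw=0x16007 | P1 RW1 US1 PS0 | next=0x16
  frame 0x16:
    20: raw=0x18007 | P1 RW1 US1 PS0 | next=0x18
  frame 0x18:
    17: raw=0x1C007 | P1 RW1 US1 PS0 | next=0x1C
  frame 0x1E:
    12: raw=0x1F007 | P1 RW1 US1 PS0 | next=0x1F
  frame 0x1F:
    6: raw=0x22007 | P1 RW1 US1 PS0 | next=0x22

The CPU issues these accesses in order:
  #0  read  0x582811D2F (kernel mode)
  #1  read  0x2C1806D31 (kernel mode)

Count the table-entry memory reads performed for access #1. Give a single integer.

Walk each access:
#0 VA=0x582811D2F (r,kernel):
  L0: frame=0x12 idx=22 entry=0x16007 [P=1 RW=1 US=1 PS=0]
  L1: frame=0x16 idx=20 entry=0x18007 [P=1 RW=1 US=1 PS=0]
  L2: frame=0x18 idx=17 entry=0x1C007 [P=1 RW=1 US=1 PS=0]
  → PA=0x1CD2F  (3 entries read)
#1 VA=0x2C1806D31 (r,kernel):
  L0: frame=0x12 idx=11 entry=0x1E007 [P=1 RW=1 US=1 PS=0]
  L1: frame=0x1E idx=12 entry=0x1F007 [P=1 RW=1 US=1 PS=0]
  L2: frame=0x1F idx=6 entry=0x22007 [P=1 RW=1 US=1 PS=0]
  → PA=0x22D31  (3 entries read)

Entries read for #1: 3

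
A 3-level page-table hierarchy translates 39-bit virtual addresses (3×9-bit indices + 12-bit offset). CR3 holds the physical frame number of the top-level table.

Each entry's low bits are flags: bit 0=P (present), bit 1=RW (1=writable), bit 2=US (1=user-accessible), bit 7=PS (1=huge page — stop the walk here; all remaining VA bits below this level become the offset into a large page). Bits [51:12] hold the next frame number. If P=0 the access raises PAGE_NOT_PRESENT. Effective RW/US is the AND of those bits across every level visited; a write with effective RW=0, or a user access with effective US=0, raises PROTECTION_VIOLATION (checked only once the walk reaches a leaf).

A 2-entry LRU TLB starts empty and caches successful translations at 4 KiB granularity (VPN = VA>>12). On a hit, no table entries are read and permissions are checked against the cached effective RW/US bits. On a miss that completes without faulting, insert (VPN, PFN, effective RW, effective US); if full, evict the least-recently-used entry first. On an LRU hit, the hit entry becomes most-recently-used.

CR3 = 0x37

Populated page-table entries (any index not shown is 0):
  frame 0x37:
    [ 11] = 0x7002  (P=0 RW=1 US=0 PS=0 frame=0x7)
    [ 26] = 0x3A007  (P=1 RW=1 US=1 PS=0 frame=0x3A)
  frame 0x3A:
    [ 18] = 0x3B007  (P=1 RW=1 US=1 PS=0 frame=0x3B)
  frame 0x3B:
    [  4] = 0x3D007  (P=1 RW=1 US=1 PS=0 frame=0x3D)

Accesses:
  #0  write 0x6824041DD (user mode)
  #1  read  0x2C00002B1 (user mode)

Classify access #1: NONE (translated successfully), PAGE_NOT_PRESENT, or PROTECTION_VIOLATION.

Per-access translation:
#0 VA=0x6824041DD (w,user):
  [0] read 0x37 idx=26: raw=0x3A007 flags P=1 W=1 U=1 S=0
  [1] read 0x3A idx=18: raw=0x3B007 flags P=1 W=1 U=1 S=0
  [2] read 0x3B idx=4: raw=0x3D007 flags P=1 W=1 U=1 S=0
  ⇒ phys 0x3D1DD  [3 reads]
#1 VA=0x2C00002B1 (r,user):
  [0] read 0x37 idx=11: raw=0x7002 flags P=0 W=1 U=0 S=0
  ✗ PAGE_NOT_PRESENT  [1 reads]

Access #1 fault: PAGE_NOT_PRESENT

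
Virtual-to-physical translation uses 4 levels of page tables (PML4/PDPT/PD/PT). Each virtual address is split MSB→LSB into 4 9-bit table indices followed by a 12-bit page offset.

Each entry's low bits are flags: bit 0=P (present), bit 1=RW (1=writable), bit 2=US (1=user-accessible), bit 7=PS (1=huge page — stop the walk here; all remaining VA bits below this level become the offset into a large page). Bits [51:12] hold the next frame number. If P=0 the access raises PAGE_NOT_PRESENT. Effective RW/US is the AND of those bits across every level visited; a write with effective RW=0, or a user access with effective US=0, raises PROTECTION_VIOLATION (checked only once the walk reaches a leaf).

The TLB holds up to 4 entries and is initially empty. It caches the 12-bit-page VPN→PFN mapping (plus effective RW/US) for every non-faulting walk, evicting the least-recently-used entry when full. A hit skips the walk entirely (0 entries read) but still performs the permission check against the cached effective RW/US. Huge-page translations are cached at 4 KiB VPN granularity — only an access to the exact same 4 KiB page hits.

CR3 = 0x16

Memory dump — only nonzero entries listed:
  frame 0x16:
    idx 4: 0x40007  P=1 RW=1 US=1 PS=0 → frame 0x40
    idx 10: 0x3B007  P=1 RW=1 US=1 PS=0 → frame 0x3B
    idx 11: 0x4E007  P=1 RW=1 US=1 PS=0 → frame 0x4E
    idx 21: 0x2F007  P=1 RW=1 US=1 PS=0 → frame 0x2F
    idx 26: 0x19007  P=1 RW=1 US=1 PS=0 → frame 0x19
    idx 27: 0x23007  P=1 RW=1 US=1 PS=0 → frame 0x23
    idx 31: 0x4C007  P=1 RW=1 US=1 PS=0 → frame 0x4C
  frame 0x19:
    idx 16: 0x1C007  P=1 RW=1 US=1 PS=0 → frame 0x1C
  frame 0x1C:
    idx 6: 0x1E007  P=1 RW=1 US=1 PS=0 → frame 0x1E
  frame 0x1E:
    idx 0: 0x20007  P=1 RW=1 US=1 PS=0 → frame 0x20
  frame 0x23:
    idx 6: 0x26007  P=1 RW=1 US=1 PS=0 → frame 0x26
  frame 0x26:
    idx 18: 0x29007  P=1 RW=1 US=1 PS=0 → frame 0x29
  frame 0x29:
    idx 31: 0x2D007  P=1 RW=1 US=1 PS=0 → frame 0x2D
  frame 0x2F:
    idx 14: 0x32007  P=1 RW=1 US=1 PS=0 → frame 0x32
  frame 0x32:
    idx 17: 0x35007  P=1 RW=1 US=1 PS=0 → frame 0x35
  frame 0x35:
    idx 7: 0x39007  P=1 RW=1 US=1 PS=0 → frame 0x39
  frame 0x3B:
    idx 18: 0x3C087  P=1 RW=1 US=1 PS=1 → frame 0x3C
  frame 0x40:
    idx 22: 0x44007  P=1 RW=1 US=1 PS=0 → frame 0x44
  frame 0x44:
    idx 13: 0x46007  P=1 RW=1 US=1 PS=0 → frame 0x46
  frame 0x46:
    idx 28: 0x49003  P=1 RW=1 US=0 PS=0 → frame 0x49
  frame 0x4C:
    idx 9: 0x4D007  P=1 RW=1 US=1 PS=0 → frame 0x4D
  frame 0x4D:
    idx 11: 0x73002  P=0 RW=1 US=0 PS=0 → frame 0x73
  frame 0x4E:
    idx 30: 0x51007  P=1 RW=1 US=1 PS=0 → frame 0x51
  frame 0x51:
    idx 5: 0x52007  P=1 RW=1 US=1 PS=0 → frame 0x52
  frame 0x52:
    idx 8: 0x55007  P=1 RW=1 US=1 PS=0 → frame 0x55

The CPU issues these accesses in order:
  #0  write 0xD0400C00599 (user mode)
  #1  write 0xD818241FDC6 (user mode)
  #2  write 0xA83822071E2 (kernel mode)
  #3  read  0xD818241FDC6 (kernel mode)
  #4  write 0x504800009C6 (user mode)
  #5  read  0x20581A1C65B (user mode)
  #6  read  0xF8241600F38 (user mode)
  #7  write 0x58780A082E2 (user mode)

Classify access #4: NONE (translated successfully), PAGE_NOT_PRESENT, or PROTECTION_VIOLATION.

Walk each access:
#0 VA=0xD0400C00599 (w,user):
  L0 @0x16[26] → 0x19007  P=1,RW=1,US=1,PS=0
  L1 @0x19[16] → 0x1C007  P=1,RW=1,US=1,PS=0
  L2 @0x1C[6] → 0x1E007  P=1,RW=1,US=1,PS=0
  L3 @0x1E[0] → 0x20007  P=1,RW=1,US=1,PS=0
  ✓ 0x20599  — 4 lookups
#1 VA=0xD818241FDC6 (w,user):
  L0 @0x16[27] → 0x23007  P=1,RW=1,US=1,PS=0
  L1 @0x23[6] → 0x26007  P=1,RW=1,US=1,PS=0
  L2 @0x26[18] → 0x29007  P=1,RW=1,US=1,PS=0
  L3 @0x29[31] → 0x2D007  P=1,RW=1,US=1,PS=0
  ✓ 0x2DDC6  — 4 lookups
#2 VA=0xA83822071E2 (w,kernel):
  L0 @0x16[21] → 0x2F007  P=1,RW=1,US=1,PS=0
  L1 @0x2F[14] → 0x32007  P=1,RW=1,US=1,PS=0
  L2 @0x32[17] → 0x35007  P=1,RW=1,US=1,PS=0
  L3 @0x35[7] → 0x39007  P=1,RW=1,US=1,PS=0
  ✓ 0x391E2  — 4 lookups
#3 VA=0xD818241FDC6 (r,kernel):
  TLB hit vpn=0xD818241F → PA=0x2DDC6
#4 VA=0x504800009C6 (w,user):
  L0 @0x16[10] → 0x3B007  P=1,RW=1,US=1,PS=0
  L1 @0x3B[18] → 0x3C087  P=1,RW=1,US=1,PS=1
  ✓ 0x3C9C6 (huge @L1)  — 2 lookups
#5 VA=0x20581A1C65B (r,user):
  L0 @0x16[4] → 0x40007  P=1,RW=1,US=1,PS=0
  L1 @0x40[22] → 0x44007  P=1,RW=1,US=1,PS=0
  L2 @0x44[13] → 0x46007  P=1,RW=1,US=1,PS=0
  L3 @0x46[28] → 0x49003  P=1,RW=1,US=0,PS=0
  ✗ PROTECTION_VIOLATION  [4 reads]
#6 VA=0xF8241600F38 (r,user):
  L0 @0x16[31] → 0x4C007  P=1,RW=1,US=1,PS=0
  L1 @0x4C[9] → 0x4D007  P=1,RW=1,US=1,PS=0
  L2 @0x4D[11] → 0x73002  P=0,RW=1,US=0,PS=0
  ✗ PAGE_NOT_PRESENT  [3 reads]
#7 VA=0x58780A082E2 (w,user):
  L0 @0x16[11] → 0x4E007  P=1,RW=1,US=1,PS=0
  L1 @0x4E[30] → 0x51007  P=1,RW=1,US=1,PS=0
  L2 @0x51[5] → 0x52007  P=1,RW=1,US=1,PS=0
  L3 @0x52[8] → 0x55007  P=1,RW=1,US=1,PS=0
  ✓ 0x552E2  — 4 lookups

Access #4 fault: NONE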